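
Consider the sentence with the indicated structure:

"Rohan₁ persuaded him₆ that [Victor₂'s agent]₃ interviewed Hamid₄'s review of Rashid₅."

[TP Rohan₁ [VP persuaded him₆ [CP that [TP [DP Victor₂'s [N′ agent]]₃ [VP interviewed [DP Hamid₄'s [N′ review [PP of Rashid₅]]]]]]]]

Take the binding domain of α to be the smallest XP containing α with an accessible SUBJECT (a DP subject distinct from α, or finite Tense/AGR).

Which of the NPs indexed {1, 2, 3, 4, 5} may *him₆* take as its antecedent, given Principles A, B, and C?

none

*him* is a pronoun, so Principle B applies: it must be free in its binding domain.
Binding domain of *him₆*: the matrix TP, whose subject is Rohan₁.
*Rohan₁* c-commands the pronoun within its binding domain → coindexation would violate Principle B.
*Victor₂*: the pronoun c-commands this R-expression → coindexation would violate Principle C on *Victor₂*.
*[Victor₂'s agent]₃*: the pronoun c-commands this R-expression → coindexation would violate Principle C on *[Victor₂'s agent]₃*.
*Hamid₄*: the pronoun c-commands this R-expression → coindexation would violate Principle C on *Hamid₄*.
*Rashid₅*: the pronoun c-commands this R-expression → coindexation would violate Principle C on *Rashid₅*.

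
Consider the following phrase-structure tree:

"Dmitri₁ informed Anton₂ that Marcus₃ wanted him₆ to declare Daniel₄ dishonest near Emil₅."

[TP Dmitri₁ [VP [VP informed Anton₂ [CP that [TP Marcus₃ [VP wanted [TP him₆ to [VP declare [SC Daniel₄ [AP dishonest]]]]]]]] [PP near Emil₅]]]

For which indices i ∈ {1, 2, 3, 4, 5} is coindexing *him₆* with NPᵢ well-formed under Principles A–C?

{1, 2, 5}

*him* is a pronoun, so Principle B applies: it must be free in its binding domain.
Binding domain of *him₆*: the embedded TP, whose subject is Marcus₃.
*Dmitri₁* c-commands the pronoun but from outside its binding domain, and is not c-commanded by it → coindexation permitted.
*Anton₂* c-commands the pronoun but from outside its binding domain, and is not c-commanded by it → coindexation permitted.
*Marcus₃* c-commands the pronoun within its binding domain → coindexation would violate Principle B.
*Daniel₄*: the pronoun c-commands this R-expression → coindexation would violate Principle C on *Daniel₄*.
*Emil₅* and the pronoun do not c-command one another → neither Principle B nor Principle C is at stake; coindexation permitted.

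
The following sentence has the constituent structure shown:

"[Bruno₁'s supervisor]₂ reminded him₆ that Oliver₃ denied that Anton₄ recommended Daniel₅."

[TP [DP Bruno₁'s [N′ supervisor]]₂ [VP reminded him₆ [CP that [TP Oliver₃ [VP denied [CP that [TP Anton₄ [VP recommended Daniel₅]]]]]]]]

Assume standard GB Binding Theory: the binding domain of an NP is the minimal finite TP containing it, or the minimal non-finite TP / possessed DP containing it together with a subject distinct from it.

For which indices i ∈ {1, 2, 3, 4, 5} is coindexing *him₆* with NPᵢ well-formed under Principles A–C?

{1}

*him* is a pronoun, so Principle B applies: it must be free in its binding domain.
Binding domain of *him₆*: the matrix TP, whose subject is [Bruno₁'s supervisor]₂.
*Bruno₁* and the pronoun do not c-command one another → neither Principle B nor Principle C is at stake; coindexation permitted.
*[Bruno₁'s supervisor]₂* c-commands the pronoun within its binding domain → coindexation would violate Principle B.
*Oliver₃*: the pronoun c-commands this R-expression → coindexation would violate Principle C on *Oliver₃*.
*Anton₄*: the pronoun c-commands this R-expression → coindexation would violate Principle C on *Anton₄*.
*Daniel₅*: the pronoun c-commands this R-expression → coindexation would violate Principle C on *Daniel₅*.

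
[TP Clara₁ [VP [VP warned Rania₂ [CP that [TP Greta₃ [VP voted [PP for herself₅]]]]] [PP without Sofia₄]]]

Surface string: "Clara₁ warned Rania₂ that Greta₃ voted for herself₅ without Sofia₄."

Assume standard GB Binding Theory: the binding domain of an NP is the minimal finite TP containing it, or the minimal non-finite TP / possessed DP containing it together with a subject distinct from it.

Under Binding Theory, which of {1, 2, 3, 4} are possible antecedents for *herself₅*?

*herself* is an anaphor, so Principle A applies: it must be bound in its binding domain.
Binding domain of *herself₅*: the embedded TP, whose subject is Greta₃.
*Clara₁* c-commands the anaphor but is outside its binding domain → cannot satisfy Principle A.
*Rania₂* c-commands the anaphor but is outside its binding domain → cannot satisfy Principle A.
*Greta₃* c-commands the anaphor within its binding domain → licit binder.
*Sofia₄* does not c-command the anaphor → cannot bind it.

{3}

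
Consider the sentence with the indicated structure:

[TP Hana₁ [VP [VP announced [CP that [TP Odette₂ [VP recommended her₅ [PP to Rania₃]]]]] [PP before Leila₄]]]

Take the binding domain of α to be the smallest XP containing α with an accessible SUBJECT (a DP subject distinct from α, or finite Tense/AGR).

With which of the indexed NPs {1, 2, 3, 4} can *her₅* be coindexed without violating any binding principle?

{1, 4}

*her* is a pronoun, so Principle B applies: it must be free in its binding domain.
Binding domain of *her₅*: the embedded TP, whose subject is Odette₂.
*Hana₁* c-commands the pronoun but from outside its binding domain, and is not c-commanded by it → coindexation permitted.
*Odette₂* c-commands the pronoun within its binding domain → coindexation would violate Principle B.
*Rania₃*: the pronoun c-commands this R-expression → coindexation would violate Principle C on *Rania₃*.
*Leila₄* and the pronoun do not c-command one another → neither Principle B nor Principle C is at stake; coindexation permitted.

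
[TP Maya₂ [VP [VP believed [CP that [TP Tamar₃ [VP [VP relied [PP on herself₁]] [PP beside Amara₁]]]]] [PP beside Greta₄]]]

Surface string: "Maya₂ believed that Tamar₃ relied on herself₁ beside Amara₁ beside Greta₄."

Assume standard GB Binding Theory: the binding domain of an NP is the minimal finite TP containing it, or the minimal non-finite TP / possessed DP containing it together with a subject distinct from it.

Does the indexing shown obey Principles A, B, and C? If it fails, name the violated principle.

The two coindexed NPs are *Amara₁* and *herself₁*.
*herself₁* is an anaphor. Principle A requires it to be bound within its binding domain — the embedded TP, whose subject is Tamar₃.
Within that domain it is c-commanded by *Tamar₃*, which does not share its index.
*Amara₁* does not c-command the anaphor at all.
The anaphor is unbound in its domain → Principle A violation.

Principle A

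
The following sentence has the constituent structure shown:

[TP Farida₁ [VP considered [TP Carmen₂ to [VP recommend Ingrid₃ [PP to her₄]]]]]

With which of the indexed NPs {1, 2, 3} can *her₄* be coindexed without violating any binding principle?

{1}

*her* is a pronoun, so Principle B applies: it must be free in its binding domain.
Binding domain of *her₄*: the embedded TP, whose subject is Carmen₂.
*Farida₁* c-commands the pronoun but from outside its binding domain, and is not c-commanded by it → coindexation permitted.
*Carmen₂* c-commands the pronoun within its binding domain → coindexation would violate Principle B.
*Ingrid₃* c-commands the pronoun within its binding domain → coindexation would violate Principle B.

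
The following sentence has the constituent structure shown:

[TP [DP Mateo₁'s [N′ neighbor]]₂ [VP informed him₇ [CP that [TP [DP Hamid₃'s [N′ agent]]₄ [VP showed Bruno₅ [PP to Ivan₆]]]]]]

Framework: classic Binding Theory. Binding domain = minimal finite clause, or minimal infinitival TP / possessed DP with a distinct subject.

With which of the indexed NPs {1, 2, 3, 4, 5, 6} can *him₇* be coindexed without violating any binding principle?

*him* is a pronoun, so Principle B applies: it must be free in its binding domain.
Binding domain of *him₇*: the matrix TP, whose subject is [Mateo₁'s neighbor]₂.
*Mateo₁* and the pronoun do not c-command one another → neither Principle B nor Principle C is at stake; coindexation permitted.
*[Mateo₁'s neighbor]₂* c-commands the pronoun within its binding domain → coindexation would violate Principle B.
*Hamid₃*: the pronoun c-commands this R-expression → coindexation would violate Principle C on *Hamid₃*.
*[Hamid₃'s agent]₄*: the pronoun c-commands this R-expression → coindexation would violate Principle C on *[Hamid₃'s agent]₄*.
*Bruno₅*: the pronoun c-commands this R-expression → coindexation would violate Principle C on *Bruno₅*.
*Ivan₆*: the pronoun c-commands this R-expression → coindexation would violate Principle C on *Ivan₆*.

{1}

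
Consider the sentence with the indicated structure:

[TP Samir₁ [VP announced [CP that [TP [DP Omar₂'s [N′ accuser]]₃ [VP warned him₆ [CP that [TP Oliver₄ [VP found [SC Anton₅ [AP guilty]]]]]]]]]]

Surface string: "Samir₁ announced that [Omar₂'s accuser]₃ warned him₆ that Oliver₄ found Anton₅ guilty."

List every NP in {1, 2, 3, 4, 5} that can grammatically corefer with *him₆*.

*him* is a pronoun, so Principle B applies: it must be free in its binding domain.
Binding domain of *him₆*: the embedded TP, whose subject is [Omar₂'s accuser]₃.
*Samir₁* c-commands the pronoun but from outside its binding domain, and is not c-commanded by it → coindexation permitted.
*Omar₂* and the pronoun do not c-command one another → neither Principle B nor Principle C is at stake; coindexation permitted.
*[Omar₂'s accuser]₃* c-commands the pronoun within its binding domain → coindexation would violate Principle B.
*Oliver₄*: the pronoun c-commands this R-expression → coindexation would violate Principle C on *Oliver₄*.
*Anton₅*: the pronoun c-commands this R-expression → coindexation would violate Principle C on *Anton₅*.

{1, 2}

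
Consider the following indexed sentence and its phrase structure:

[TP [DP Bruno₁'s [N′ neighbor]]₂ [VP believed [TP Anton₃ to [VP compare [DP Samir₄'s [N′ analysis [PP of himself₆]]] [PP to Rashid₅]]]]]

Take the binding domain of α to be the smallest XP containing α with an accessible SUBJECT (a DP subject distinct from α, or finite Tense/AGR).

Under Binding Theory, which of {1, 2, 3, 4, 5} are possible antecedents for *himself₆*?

{4}

*himself* is an anaphor, so Principle A applies: it must be bound in its binding domain.
Binding domain of *himself₆*: the possessed DP, whose subject is Samir₄.
*Bruno₁* does not c-command the anaphor → cannot bind it.
*[Bruno₁'s neighbor]₂* c-commands the anaphor but is outside its binding domain → cannot satisfy Principle A.
*Anton₃* c-commands the anaphor but is outside its binding domain → cannot satisfy Principle A.
*Samir₄* c-commands the anaphor within its binding domain → licit binder.
*Rashid₅* does not c-command the anaphor → cannot bind it.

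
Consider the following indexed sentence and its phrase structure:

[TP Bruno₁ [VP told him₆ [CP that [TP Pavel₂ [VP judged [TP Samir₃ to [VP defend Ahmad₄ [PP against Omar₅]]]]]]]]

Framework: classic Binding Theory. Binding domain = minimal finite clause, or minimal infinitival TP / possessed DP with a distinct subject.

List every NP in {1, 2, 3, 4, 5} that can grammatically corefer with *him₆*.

*him* is a pronoun, so Principle B applies: it must be free in its binding domain.
Binding domain of *him₆*: the matrix TP, whose subject is Bruno₁.
*Bruno₁* c-commands the pronoun within its binding domain → coindexation would violate Principle B.
*Pavel₂*: the pronoun c-commands this R-expression → coindexation would violate Principle C on *Pavel₂*.
*Samir₃*: the pronoun c-commands this R-expression → coindexation would violate Principle C on *Samir₃*.
*Ahmad₄*: the pronoun c-commands this R-expression → coindexation would violate Principle C on *Ahmad₄*.
*Omar₅*: the pronoun c-commands this R-expression → coindexation would violate Principle C on *Omar₅*.

none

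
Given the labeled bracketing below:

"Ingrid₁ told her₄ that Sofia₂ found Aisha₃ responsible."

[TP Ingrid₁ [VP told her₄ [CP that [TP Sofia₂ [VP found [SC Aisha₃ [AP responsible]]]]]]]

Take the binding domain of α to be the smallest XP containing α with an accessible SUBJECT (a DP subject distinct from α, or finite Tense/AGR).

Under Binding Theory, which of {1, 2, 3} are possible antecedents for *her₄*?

none

*her* is a pronoun, so Principle B applies: it must be free in its binding domain.
Binding domain of *her₄*: the matrix TP, whose subject is Ingrid₁.
*Ingrid₁* c-commands the pronoun within its binding domain → coindexation would violate Principle B.
*Sofia₂*: the pronoun c-commands this R-expression → coindexation would violate Principle C on *Sofia₂*.
*Aisha₃*: the pronoun c-commands this R-expression → coindexation would violate Principle C on *Aisha₃*.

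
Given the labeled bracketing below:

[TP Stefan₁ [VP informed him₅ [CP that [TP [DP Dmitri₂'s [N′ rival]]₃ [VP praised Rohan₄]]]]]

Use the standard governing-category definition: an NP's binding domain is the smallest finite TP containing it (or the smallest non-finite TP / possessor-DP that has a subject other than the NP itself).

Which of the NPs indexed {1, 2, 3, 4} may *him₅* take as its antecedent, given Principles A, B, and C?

*him* is a pronoun, so Principle B applies: it must be free in its binding domain.
Binding domain of *him₅*: the matrix TP, whose subject is Stefan₁.
*Stefan₁* c-commands the pronoun within its binding domain → coindexation would violate Principle B.
*Dmitri₂*: the pronoun c-commands this R-expression → coindexation would violate Principle C on *Dmitri₂*.
*[Dmitri₂'s rival]₃*: the pronoun c-commands this R-expression → coindexation would violate Principle C on *[Dmitri₂'s rival]₃*.
*Rohan₄*: the pronoun c-commands this R-expression → coindexation would violate Principle C on *Rohan₄*.

none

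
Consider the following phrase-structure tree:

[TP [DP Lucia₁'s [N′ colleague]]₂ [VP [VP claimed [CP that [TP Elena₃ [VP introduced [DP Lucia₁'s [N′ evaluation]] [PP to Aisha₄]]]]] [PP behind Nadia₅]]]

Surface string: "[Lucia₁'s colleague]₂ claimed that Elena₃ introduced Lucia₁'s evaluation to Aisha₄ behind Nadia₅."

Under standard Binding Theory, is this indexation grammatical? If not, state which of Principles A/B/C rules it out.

grammatical

The two coindexed NPs are *Lucia₁* and *Lucia₁*.
*Lucia₁* is an R-expression; no coindexed NP c-commands it, so Principle C holds.
*Lucia₁* is an R-expression; *Lucia₁* does not c-command it, and no other NP shares its index, so Principle C is satisfied.
All principles are respected.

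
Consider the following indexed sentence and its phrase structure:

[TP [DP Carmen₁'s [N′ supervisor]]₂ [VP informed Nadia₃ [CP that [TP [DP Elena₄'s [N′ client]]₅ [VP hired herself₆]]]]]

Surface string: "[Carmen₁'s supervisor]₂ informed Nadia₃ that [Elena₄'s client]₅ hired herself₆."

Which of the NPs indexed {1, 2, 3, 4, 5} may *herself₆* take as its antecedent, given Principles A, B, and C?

*herself* is an anaphor, so Principle A applies: it must be bound in its binding domain.
Binding domain of *herself₆*: the embedded TP, whose subject is [Elena₄'s client]₅.
*Carmen₁* does not c-command the anaphor → cannot bind it.
*[Carmen₁'s supervisor]₂* c-commands the anaphor but is outside its binding domain → cannot satisfy Principle A.
*Nadia₃* c-commands the anaphor but is outside its binding domain → cannot satisfy Principle A.
*Elena₄* does not c-command the anaphor → cannot bind it.
*[Elena₄'s client]₅* c-commands the anaphor within its binding domain → licit binder.

{5}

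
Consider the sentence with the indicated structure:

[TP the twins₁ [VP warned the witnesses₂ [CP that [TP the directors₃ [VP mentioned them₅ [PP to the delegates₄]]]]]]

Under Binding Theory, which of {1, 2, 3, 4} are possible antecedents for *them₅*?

*them* is a pronoun, so Principle B applies: it must be free in its binding domain.
Binding domain of *them₅*: the embedded TP, whose subject is the directors₃.
*the twins₁* c-commands the pronoun but from outside its binding domain, and is not c-commanded by it → coindexation permitted.
*the witnesses₂* c-commands the pronoun but from outside its binding domain, and is not c-commanded by it → coindexation permitted.
*the directors₃* c-commands the pronoun within its binding domain → coindexation would violate Principle B.
*the delegates₄*: the pronoun c-commands this R-expression → coindexation would violate Principle C on *the delegates₄*.

{1, 2}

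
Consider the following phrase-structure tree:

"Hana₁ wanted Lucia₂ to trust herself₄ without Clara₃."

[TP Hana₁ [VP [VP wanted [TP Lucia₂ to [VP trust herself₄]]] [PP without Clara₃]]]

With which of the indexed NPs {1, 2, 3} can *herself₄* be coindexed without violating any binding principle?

*herself* is an anaphor, so Principle A applies: it must be bound in its binding domain.
Binding domain of *herself₄*: the embedded TP, whose subject is Lucia₂.
*Hana₁* c-commands the anaphor but is outside its binding domain → cannot satisfy Principle A.
*Lucia₂* c-commands the anaphor within its binding domain → licit binder.
*Clara₃* does not c-command the anaphor → cannot bind it.

{2}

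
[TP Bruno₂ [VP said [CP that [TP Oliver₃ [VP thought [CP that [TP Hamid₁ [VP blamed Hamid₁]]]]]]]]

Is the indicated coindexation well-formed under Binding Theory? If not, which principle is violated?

Principle C

The two coindexed NPs are *Hamid₁* (the lower occurrence) and *Hamid₁* (the higher occurrence).
*Hamid₁* (the lower occurrence) is an R-expression. Principle C requires it to be free everywhere.
*Hamid₁* (the higher occurrence) c-commands it and carries the same index.
The R-expression is bound → Principle C violation.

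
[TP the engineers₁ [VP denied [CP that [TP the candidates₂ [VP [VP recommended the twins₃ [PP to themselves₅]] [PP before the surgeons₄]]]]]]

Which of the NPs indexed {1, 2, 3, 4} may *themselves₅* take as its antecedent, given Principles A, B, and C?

{2, 3}

*themselves* is an anaphor, so Principle A applies: it must be bound in its binding domain.
Binding domain of *themselves₅*: the embedded TP, whose subject is the candidates₂.
*the engineers₁* c-commands the anaphor but is outside its binding domain → cannot satisfy Principle A.
*the candidates₂* c-commands the anaphor within its binding domain → licit binder.
*the twins₃* c-commands the anaphor within its binding domain → licit binder.
*the surgeons₄* does not c-command the anaphor → cannot bind it.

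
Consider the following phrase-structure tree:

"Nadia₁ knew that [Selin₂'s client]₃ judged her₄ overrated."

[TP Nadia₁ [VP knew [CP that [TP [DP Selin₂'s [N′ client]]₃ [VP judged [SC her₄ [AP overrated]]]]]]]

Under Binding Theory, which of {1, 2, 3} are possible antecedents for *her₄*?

{1, 2}

*her* is a pronoun, so Principle B applies: it must be free in its binding domain.
Binding domain of *her₄*: the embedded TP, whose subject is [Selin₂'s client]₃.
*Nadia₁* c-commands the pronoun but from outside its binding domain, and is not c-commanded by it → coindexation permitted.
*Selin₂* and the pronoun do not c-command one another → neither Principle B nor Principle C is at stake; coindexation permitted.
*[Selin₂'s client]₃* c-commands the pronoun within its binding domain → coindexation would violate Principle B.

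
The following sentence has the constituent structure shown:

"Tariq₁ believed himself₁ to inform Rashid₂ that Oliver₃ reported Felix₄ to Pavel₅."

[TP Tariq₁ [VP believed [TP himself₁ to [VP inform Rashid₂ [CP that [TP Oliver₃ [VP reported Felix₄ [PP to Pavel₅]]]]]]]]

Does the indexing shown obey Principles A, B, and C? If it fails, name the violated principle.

grammatical

The two coindexed NPs are *Tariq₁* and *himself₁*.
*himself₁* is an anaphor; its binding domain is the matrix TP, whose subject is Tariq₁. *Tariq₁* c-commands it within that domain and shares its index, so Principle A is satisfied.
*Tariq₁* is an R-expression; *himself₁* does not c-command it, and no other NP shares its index, so Principle C is satisfied.
All principles are respected.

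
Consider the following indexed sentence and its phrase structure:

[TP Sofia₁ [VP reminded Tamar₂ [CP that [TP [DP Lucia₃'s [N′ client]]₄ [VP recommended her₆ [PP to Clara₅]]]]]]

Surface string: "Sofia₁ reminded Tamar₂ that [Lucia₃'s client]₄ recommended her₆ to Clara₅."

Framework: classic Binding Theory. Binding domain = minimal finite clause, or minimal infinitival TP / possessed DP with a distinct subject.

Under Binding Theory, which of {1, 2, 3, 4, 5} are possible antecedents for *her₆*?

*her* is a pronoun, so Principle B applies: it must be free in its binding domain.
Binding domain of *her₆*: the embedded TP, whose subject is [Lucia₃'s client]₄.
*Sofia₁* c-commands the pronoun but from outside its binding domain, and is not c-commanded by it → coindexation permitted.
*Tamar₂* c-commands the pronoun but from outside its binding domain, and is not c-commanded by it → coindexation permitted.
*Lucia₃* and the pronoun do not c-command one another → neither Principle B nor Principle C is at stake; coindexation permitted.
*[Lucia₃'s client]₄* c-commands the pronoun within its binding domain → coindexation would violate Principle B.
*Clara₅*: the pronoun c-commands this R-expression → coindexation would violate Principle C on *Clara₅*.

{1, 2, 3}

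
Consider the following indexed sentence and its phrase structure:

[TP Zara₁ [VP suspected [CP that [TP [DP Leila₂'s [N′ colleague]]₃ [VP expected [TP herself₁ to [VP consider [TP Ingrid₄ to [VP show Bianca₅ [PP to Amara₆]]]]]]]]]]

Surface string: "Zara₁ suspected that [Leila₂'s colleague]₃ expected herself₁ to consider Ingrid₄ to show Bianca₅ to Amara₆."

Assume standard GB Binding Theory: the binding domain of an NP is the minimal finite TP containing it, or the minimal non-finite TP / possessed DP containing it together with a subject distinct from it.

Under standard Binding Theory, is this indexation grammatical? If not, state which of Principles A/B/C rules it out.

Principle A

The two coindexed NPs are *Zara₁* and *herself₁*.
*herself₁* is an anaphor. Principle A requires it to be bound within its binding domain — the embedded TP, whose subject is [Leila₂'s colleague]₃.
Within that domain it is c-commanded by *[Leila₂'s colleague]₃*, which does not share its index.
*Zara₁* does c-command the anaphor, but from outside its binding domain.
The anaphor is unbound in its domain → Principle A violation.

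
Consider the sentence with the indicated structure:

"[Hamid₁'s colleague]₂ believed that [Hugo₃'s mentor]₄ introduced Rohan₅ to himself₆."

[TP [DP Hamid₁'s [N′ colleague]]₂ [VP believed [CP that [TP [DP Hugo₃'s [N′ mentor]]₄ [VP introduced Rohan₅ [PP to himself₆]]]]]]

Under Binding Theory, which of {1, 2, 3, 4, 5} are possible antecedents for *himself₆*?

*himself* is an anaphor, so Principle A applies: it must be bound in its binding domain.
Binding domain of *himself₆*: the embedded TP, whose subject is [Hugo₃'s mentor]₄.
*Hamid₁* does not c-command the anaphor → cannot bind it.
*[Hamid₁'s colleague]₂* c-commands the anaphor but is outside its binding domain → cannot satisfy Principle A.
*Hugo₃* does not c-command the anaphor → cannot bind it.
*[Hugo₃'s mentor]₄* c-commands the anaphor within its binding domain → licit binder.
*Rohan₅* c-commands the anaphor within its binding domain → licit binder.

{4, 5}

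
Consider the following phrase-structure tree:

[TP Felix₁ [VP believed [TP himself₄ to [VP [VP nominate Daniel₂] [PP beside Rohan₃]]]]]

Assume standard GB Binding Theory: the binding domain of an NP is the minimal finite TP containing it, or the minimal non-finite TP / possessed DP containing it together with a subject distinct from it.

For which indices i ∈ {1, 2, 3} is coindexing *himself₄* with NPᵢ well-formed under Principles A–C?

*himself* is an anaphor, so Principle A applies: it must be bound in its binding domain.
Binding domain of *himself₄*: the matrix TP, whose subject is Felix₁.
*Felix₁* c-commands the anaphor within its binding domain → licit binder.
*Daniel₂* does not c-command the anaphor → cannot bind it.
*Rohan₃* does not c-command the anaphor → cannot bind it.

{1}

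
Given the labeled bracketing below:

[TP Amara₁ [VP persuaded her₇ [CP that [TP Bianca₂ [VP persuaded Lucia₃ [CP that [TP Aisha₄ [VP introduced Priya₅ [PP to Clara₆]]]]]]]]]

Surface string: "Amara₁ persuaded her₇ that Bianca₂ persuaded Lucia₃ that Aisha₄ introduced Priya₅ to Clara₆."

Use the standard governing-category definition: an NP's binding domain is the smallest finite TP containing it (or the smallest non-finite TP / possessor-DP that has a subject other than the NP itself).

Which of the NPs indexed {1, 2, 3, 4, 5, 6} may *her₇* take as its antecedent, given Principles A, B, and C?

*her* is a pronoun, so Principle B applies: it must be free in its binding domain.
Binding domain of *her₇*: the matrix TP, whose subject is Amara₁.
*Amara₁* c-commands the pronoun within its binding domain → coindexation would violate Principle B.
*Bianca₂*: the pronoun c-commands this R-expression → coindexation would violate Principle C on *Bianca₂*.
*Lucia₃*: the pronoun c-commands this R-expression → coindexation would violate Principle C on *Lucia₃*.
*Aisha₄*: the pronoun c-commands this R-expression → coindexation would violate Principle C on *Aisha₄*.
*Priya₅*: the pronoun c-commands this R-expression → coindexation would violate Principle C on *Priya₅*.
*Clara₆*: the pronoun c-commands this R-expression → coindexation would violate Principle C on *Clara₆*.

none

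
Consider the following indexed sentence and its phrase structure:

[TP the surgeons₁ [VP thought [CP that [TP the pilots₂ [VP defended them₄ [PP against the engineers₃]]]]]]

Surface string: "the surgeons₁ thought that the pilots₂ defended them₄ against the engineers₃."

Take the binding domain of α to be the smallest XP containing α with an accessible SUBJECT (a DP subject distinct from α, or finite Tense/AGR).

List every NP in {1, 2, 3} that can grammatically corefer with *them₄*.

*them* is a pronoun, so Principle B applies: it must be free in its binding domain.
Binding domain of *them₄*: the embedded TP, whose subject is the pilots₂.
*the surgeons₁* c-commands the pronoun but from outside its binding domain, and is not c-commanded by it → coindexation permitted.
*the pilots₂* c-commands the pronoun within its binding domain → coindexation would violate Principle B.
*the engineers₃*: the pronoun c-commands this R-expression → coindexation would violate Principle C on *the engineers₃*.

{1}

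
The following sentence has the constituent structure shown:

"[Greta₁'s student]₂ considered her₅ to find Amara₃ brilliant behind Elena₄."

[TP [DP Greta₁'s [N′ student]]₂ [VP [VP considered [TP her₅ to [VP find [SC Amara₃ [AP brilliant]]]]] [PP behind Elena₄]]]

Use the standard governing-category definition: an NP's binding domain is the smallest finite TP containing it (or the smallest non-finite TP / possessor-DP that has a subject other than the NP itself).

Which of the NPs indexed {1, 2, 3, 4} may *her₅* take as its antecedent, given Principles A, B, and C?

{1, 4}

*her* is a pronoun, so Principle B applies: it must be free in its binding domain.
Binding domain of *her₅*: the matrix TP, whose subject is [Greta₁'s student]₂.
*Greta₁* and the pronoun do not c-command one another → neither Principle B nor Principle C is at stake; coindexation permitted.
*[Greta₁'s student]₂* c-commands the pronoun within its binding domain → coindexation would violate Principle B.
*Amara₃*: the pronoun c-commands this R-expression → coindexation would violate Principle C on *Amara₃*.
*Elena₄* and the pronoun do not c-command one another → neither Principle B nor Principle C is at stake; coindexation permitted.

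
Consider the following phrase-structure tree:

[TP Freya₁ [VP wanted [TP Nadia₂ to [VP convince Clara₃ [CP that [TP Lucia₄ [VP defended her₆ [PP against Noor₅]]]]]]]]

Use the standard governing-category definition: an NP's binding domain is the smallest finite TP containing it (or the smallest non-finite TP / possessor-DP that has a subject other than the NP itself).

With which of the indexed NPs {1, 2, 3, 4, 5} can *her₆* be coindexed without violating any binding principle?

*her* is a pronoun, so Principle B applies: it must be free in its binding domain.
Binding domain of *her₆*: the embedded TP, whose subject is Lucia₄.
*Freya₁* c-commands the pronoun but from outside its binding domain, and is not c-commanded by it → coindexation permitted.
*Nadia₂* c-commands the pronoun but from outside its binding domain, and is not c-commanded by it → coindexation permitted.
*Clara₃* c-commands the pronoun but from outside its binding domain, and is not c-commanded by it → coindexation permitted.
*Lucia₄* c-commands the pronoun within its binding domain → coindexation would violate Principle B.
*Noor₅*: the pronoun c-commands this R-expression → coindexation would violate Principle C on *Noor₅*.

{1, 2, 3}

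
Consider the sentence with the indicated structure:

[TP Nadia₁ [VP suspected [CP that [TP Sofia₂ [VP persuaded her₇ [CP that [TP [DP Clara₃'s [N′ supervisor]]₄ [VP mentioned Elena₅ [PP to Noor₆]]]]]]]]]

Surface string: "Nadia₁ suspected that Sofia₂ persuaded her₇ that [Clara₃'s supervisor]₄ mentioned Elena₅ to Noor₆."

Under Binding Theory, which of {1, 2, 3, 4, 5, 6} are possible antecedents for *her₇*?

{1}

*her* is a pronoun, so Principle B applies: it must be free in its binding domain.
Binding domain of *her₇*: the embedded TP, whose subject is Sofia₂.
*Nadia₁* c-commands the pronoun but from outside its binding domain, and is not c-commanded by it → coindexation permitted.
*Sofia₂* c-commands the pronoun within its binding domain → coindexation would violate Principle B.
*Clara₃*: the pronoun c-commands this R-expression → coindexation would violate Principle C on *Clara₃*.
*[Clara₃'s supervisor]₄*: the pronoun c-commands this R-expression → coindexation would violate Principle C on *[Clara₃'s supervisor]₄*.
*Elena₅*: the pronoun c-commands this R-expression → coindexation would violate Principle C on *Elena₅*.
*Noor₆*: the pronoun c-commands this R-expression → coindexation would violate Principle C on *Noor₆*.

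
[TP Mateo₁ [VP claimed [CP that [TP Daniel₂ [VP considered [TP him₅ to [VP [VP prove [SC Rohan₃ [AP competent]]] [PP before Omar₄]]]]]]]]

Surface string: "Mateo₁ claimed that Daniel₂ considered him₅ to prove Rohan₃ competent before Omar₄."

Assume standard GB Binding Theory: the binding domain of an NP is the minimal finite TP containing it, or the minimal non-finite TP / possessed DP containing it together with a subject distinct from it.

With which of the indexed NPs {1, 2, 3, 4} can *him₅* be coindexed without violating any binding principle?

{1}

*him* is a pronoun, so Principle B applies: it must be free in its binding domain.
Binding domain of *him₅*: the embedded TP, whose subject is Daniel₂.
*Mateo₁* c-commands the pronoun but from outside its binding domain, and is not c-commanded by it → coindexation permitted.
*Daniel₂* c-commands the pronoun within its binding domain → coindexation would violate Principle B.
*Rohan₃*: the pronoun c-commands this R-expression → coindexation would violate Principle C on *Rohan₃*.
*Omar₄*: the pronoun c-commands this R-expression → coindexation would violate Principle C on *Omar₄*.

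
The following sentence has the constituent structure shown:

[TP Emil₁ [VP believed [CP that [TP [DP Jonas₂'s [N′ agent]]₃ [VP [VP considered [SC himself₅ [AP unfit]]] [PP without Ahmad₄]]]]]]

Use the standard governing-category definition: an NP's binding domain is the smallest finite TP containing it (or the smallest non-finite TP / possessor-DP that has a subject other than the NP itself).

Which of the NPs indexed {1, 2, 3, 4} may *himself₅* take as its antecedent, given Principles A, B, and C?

{3}

*himself* is an anaphor, so Principle A applies: it must be bound in its binding domain.
Binding domain of *himself₅*: the embedded TP, whose subject is [Jonas₂'s agent]₃.
*Emil₁* c-commands the anaphor but is outside its binding domain → cannot satisfy Principle A.
*Jonas₂* does not c-command the anaphor → cannot bind it.
*[Jonas₂'s agent]₃* c-commands the anaphor within its binding domain → licit binder.
*Ahmad₄* does not c-command the anaphor → cannot bind it.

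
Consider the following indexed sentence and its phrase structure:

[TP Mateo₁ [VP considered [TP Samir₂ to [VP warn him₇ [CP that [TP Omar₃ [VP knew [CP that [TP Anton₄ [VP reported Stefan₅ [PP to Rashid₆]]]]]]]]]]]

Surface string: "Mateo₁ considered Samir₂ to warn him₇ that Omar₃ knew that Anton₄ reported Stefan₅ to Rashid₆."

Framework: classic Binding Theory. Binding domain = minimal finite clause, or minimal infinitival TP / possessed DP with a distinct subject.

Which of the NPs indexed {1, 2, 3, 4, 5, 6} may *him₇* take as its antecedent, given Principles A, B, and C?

{1}

*him* is a pronoun, so Principle B applies: it must be free in its binding domain.
Binding domain of *him₇*: the embedded TP, whose subject is Samir₂.
*Mateo₁* c-commands the pronoun but from outside its binding domain, and is not c-commanded by it → coindexation permitted.
*Samir₂* c-commands the pronoun within its binding domain → coindexation would violate Principle B.
*Omar₃*: the pronoun c-commands this R-expression → coindexation would violate Principle C on *Omar₃*.
*Anton₄*: the pronoun c-commands this R-expression → coindexation would violate Principle C on *Anton₄*.
*Stefan₅*: the pronoun c-commands this R-expression → coindexation would violate Principle C on *Stefan₅*.
*Rashid₆*: the pronoun c-commands this R-expression → coindexation would violate Principle C on *Rashid₆*.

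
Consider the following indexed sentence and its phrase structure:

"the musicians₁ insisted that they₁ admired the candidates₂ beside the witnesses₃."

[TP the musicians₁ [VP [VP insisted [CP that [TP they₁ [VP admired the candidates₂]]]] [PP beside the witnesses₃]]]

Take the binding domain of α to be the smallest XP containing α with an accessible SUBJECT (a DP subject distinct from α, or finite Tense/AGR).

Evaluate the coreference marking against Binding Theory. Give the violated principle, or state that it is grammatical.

grammatical

The two coindexed NPs are *the musicians₁* and *they₁*.
*they₁* is a pronoun; nothing c-commands it within its binding domain (the embedded TP.), so Principle B holds trivially.
*the musicians₁* is an R-expression; *they₁* does not c-command it, and no other NP shares its index, so Principle C is satisfied.
All principles are respected.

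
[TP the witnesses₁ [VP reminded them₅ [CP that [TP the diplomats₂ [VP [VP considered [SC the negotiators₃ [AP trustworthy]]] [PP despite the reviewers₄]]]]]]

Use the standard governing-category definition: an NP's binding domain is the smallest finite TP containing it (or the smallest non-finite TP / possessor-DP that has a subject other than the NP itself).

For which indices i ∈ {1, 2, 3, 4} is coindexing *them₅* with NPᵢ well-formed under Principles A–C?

none

*them* is a pronoun, so Principle B applies: it must be free in its binding domain.
Binding domain of *them₅*: the matrix TP, whose subject is the witnesses₁.
*the witnesses₁* c-commands the pronoun within its binding domain → coindexation would violate Principle B.
*the diplomats₂*: the pronoun c-commands this R-expression → coindexation would violate Principle C on *the diplomats₂*.
*the negotiators₃*: the pronoun c-commands this R-expression → coindexation would violate Principle C on *the negotiators₃*.
*the reviewers₄*: the pronoun c-commands this R-expression → coindexation would violate Principle C on *the reviewers₄*.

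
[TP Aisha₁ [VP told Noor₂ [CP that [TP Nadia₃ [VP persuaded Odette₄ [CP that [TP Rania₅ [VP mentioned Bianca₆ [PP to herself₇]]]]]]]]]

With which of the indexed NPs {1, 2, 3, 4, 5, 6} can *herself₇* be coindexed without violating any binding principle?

*herself* is an anaphor, so Principle A applies: it must be bound in its binding domain.
Binding domain of *herself₇*: the embedded TP, whose subject is Rania₅.
*Aisha₁* c-commands the anaphor but is outside its binding domain → cannot satisfy Principle A.
*Noor₂* c-commands the anaphor but is outside its binding domain → cannot satisfy Principle A.
*Nadia₃* c-commands the anaphor but is outside its binding domain → cannot satisfy Principle A.
*Odette₄* c-commands the anaphor but is outside its binding domain → cannot satisfy Principle A.
*Rania₅* c-commands the anaphor within its binding domain → licit binder.
*Bianca₆* c-commands the anaphor within its binding domain → licit binder.

{5, 6}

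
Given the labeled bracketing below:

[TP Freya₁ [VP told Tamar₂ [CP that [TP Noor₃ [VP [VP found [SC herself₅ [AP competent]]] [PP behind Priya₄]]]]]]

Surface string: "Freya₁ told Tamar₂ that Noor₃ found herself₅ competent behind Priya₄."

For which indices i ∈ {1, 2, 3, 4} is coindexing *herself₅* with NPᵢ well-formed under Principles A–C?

*herself* is an anaphor, so Principle A applies: it must be bound in its binding domain.
Binding domain of *herself₅*: the embedded TP, whose subject is Noor₃.
*Freya₁* c-commands the anaphor but is outside its binding domain → cannot satisfy Principle A.
*Tamar₂* c-commands the anaphor but is outside its binding domain → cannot satisfy Principle A.
*Noor₃* c-commands the anaphor within its binding domain → licit binder.
*Priya₄* does not c-command the anaphor → cannot bind it.

{3}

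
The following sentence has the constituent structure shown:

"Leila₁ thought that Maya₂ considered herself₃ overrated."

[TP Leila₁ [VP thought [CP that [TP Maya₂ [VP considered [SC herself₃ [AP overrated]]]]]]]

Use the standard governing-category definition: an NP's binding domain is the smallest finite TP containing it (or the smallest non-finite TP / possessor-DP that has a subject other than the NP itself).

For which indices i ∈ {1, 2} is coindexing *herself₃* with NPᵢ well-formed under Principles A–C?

*herself* is an anaphor, so Principle A applies: it must be bound in its binding domain.
Binding domain of *herself₃*: the embedded TP, whose subject is Maya₂.
*Leila₁* c-commands the anaphor but is outside its binding domain → cannot satisfy Principle A.
*Maya₂* c-commands the anaphor within its binding domain → licit binder.

{2}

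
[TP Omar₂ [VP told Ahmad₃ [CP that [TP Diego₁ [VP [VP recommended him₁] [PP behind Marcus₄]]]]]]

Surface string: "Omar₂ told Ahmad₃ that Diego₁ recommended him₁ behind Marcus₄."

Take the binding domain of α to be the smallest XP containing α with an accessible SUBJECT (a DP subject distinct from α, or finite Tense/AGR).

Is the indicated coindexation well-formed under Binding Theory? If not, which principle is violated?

The two coindexed NPs are *Diego₁* and *him₁*.
*him₁* is a pronoun. Its binding domain is the embedded TP, whose subject is Diego₁.
*Diego₁* c-commands it within that domain and carries the same index.
The pronoun is locally bound → Principle B violation.

Principle B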